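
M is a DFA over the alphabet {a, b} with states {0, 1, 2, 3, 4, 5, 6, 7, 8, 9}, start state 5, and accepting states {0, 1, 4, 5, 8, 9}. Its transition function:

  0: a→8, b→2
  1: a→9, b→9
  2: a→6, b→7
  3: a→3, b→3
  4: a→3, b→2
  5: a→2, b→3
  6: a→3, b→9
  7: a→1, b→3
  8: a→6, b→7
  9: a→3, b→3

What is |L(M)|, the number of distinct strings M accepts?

5

The useful subgraph on states {1, 2, 5, 6, 7, 9} is acyclic, so L(M) is finite; the longest accepting path visits 5 useful states, giving maximum string length 4.
Counting accepting paths from 5 by length: 1 of length 0, 2 of length 3, 2 of length 4. Total 5.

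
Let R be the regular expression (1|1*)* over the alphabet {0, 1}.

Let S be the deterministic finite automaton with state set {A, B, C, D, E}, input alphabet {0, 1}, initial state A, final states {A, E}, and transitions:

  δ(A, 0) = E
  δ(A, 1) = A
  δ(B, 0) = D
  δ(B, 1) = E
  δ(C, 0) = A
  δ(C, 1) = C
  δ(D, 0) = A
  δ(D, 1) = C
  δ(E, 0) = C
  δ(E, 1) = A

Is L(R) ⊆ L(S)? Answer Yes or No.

Converting the expression R to a DFA (subset construction, then merging equivalent states) gives the minimal DFA with states {r0, r1}, start state r0, accepting states {r0} and transitions r0: 0→r1, 1→r0; r1: 0→r1, 1→r1.
Exploring the product automaton R × S from the start pair (r0, A), following both machines on each input symbol, reaches 4 state pairs: (r0, A), (r1, E), (r1, C), (r1, A).
R accepts in {r0} and S accepts in {A, E}. The reachable pairs whose R-component is accepting are (r0, A); in each of them the S-component is accepting too, so the product for L(R) \ L(S) (R-component accepting, S-component rejecting) has no reachable accepting pair and the difference is empty.
Hence every string in L(R) is also in L(S).

Yes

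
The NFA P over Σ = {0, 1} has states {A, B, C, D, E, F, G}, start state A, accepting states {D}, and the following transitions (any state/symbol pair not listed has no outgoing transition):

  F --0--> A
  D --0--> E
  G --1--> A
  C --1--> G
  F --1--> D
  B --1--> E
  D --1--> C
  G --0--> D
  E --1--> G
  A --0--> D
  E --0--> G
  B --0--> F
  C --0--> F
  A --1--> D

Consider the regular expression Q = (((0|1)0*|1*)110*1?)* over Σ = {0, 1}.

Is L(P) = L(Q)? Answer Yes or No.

No

The string 0 is accepted by P but rejected by Q.
So L(P) ≠ L(Q).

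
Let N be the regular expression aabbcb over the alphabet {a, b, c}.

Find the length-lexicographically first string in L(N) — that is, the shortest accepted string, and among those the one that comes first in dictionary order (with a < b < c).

aabbcb

By inspection of the expression, no string of length less than 6 matches, and aabbcb is the lexicographically first match of length 6.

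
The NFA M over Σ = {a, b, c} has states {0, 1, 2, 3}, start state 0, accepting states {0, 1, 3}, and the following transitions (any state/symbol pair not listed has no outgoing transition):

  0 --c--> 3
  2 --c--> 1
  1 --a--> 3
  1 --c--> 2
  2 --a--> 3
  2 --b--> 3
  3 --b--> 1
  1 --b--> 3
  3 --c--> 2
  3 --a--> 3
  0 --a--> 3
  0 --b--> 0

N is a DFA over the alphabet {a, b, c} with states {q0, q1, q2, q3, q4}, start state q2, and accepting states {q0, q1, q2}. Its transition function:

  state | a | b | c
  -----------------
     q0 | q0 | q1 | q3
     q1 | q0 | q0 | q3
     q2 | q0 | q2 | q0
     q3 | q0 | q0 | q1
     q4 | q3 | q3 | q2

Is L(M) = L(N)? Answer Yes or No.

Yes

Exploring the product automaton M × N from the start pair (0, q2), following both machines on each input symbol, reaches 4 state pairs: (0, q2), (3, q0), (1, q1), (2, q3).
M accepts in {0, 1, 3} and N accepts in {q0, q1, q2}. In every reachable pair the two components are either both accepting — (0, q2), (3, q0), (1, q1) — or both non-accepting, so no string is accepted by exactly one of the machines: L(M) \ L(N) and L(N) \ L(M) are both empty.
Hence every string is accepted by M iff it is accepted by N, and the two languages coincide.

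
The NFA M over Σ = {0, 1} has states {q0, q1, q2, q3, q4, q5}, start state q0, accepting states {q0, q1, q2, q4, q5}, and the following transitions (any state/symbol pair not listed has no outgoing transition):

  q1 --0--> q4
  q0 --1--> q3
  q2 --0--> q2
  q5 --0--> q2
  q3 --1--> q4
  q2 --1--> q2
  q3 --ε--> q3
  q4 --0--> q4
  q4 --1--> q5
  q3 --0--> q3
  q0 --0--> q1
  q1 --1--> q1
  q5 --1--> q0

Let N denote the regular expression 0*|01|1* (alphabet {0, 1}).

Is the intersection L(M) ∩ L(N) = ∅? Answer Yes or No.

The empty string ε is accepted by both M and N.
Hence L(M) ∩ L(N) ≠ ∅.

No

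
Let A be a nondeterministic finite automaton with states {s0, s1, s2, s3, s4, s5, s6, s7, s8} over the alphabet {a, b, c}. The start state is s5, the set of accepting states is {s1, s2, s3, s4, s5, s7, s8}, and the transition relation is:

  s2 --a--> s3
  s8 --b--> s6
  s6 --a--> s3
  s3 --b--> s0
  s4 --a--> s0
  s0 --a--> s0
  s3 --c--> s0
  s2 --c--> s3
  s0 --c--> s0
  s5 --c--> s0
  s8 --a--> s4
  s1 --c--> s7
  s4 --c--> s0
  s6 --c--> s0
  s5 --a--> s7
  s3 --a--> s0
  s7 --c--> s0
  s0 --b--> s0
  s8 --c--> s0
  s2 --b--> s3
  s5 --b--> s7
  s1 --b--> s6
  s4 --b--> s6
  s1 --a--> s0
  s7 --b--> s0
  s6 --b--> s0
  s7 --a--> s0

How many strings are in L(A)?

3

The useful subgraph on states {s5, s7} is acyclic, so L(A) is finite; the longest accepting path visits 2 useful states, giving maximum string length 1.
Counting accepting paths from s5 by length: 1 of length 0, 2 of length 1. Total 3.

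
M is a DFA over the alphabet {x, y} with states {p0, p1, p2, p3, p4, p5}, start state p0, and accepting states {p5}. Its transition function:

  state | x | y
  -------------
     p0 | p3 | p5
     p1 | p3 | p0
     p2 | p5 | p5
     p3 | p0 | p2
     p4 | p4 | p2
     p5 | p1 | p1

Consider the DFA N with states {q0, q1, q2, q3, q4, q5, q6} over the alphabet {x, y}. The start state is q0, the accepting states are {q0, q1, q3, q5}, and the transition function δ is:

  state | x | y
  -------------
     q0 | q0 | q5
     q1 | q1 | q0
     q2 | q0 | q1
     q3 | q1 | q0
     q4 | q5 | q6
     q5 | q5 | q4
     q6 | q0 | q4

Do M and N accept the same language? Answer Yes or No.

No

The string xyy is accepted by M but rejected by N.
So L(M) ≠ L(N).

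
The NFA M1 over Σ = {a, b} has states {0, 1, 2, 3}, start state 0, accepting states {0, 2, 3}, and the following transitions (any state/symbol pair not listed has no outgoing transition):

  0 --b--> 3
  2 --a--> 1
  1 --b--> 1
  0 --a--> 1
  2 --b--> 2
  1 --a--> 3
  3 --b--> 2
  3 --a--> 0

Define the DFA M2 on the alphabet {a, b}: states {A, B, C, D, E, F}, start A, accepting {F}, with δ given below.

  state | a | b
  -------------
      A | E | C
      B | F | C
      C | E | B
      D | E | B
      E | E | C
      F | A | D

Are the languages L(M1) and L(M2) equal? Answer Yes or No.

No

The empty string ε is accepted by M1 but rejected by M2.
So L(M1) ≠ L(M2).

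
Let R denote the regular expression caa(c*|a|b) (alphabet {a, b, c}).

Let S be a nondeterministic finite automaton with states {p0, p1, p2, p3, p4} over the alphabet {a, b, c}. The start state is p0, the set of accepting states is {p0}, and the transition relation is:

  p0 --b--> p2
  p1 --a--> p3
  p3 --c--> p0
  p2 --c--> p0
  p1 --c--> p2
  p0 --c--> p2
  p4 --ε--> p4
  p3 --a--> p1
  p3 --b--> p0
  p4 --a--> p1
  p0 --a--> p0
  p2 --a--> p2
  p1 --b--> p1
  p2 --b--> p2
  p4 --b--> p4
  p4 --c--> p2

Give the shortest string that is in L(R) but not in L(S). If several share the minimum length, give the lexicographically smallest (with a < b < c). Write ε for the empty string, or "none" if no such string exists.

caa

The string caa is accepted by R but not by S.
No shorter string lies in the difference, and caa is the lexicographically first length-3 string in L(R) \ L(S).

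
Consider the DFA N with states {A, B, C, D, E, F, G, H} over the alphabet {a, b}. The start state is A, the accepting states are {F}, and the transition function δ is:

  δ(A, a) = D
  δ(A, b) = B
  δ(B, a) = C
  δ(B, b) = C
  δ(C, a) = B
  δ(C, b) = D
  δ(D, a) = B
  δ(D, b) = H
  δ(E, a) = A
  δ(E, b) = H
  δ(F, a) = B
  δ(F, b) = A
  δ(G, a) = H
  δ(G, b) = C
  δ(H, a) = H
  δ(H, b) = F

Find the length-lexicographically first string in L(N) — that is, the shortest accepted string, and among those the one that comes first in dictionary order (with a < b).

abb

A breadth-first search from A reaches an accepting state first via the path A → D → H → F on input abb.
No string of length < 3 is accepted (BFS exhausts all shorter strings without reaching an accepting state), and abb is the lexicographically least accepting string of length 3.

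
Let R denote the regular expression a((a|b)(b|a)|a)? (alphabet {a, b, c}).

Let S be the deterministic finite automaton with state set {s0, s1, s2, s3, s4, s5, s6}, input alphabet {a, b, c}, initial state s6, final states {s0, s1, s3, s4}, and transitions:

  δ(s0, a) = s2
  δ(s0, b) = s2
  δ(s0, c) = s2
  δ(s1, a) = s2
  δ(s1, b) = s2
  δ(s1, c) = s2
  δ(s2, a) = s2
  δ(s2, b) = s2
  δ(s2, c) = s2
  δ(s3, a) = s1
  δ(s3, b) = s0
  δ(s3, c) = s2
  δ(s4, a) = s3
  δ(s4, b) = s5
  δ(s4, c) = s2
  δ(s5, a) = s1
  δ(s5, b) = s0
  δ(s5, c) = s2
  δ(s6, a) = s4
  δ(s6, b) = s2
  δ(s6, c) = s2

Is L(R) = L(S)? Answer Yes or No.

Converting the expression R to a DFA (subset construction, then merging equivalent states) gives the minimal DFA with states {r0, r1, r2, r3, r4, r5}, start state r0, accepting states {r1, r3, r5} and transitions r0: a→r1, b→r2, c→r2; r1: a→r3, b→r4, c→r2; r2: a→r2, b→r2, c→r2; r3: a→r5, b→r5, c→r2; r4: a→r5, b→r5, c→r2; r5: a→r2, b→r2, c→r2.
Exploring the product automaton R × S from the start pair (r0, s6), following both machines on each input symbol, reaches 7 state pairs: (r0, s6), (r1, s4), (r2, s2), (r3, s3), (r4, s5), (r5, s1), (r5, s0).
R accepts in {r1, r3, r5} and S accepts in {s0, s1, s3, s4}. In every reachable pair the two components are either both accepting — (r1, s4), (r3, s3), (r5, s1), (r5, s0) — or both non-accepting, so no string is accepted by exactly one of the machines: L(R) \ L(S) and L(S) \ L(R) are both empty.
Hence every string is accepted by R iff it is accepted by S, and the two languages coincide.

Yes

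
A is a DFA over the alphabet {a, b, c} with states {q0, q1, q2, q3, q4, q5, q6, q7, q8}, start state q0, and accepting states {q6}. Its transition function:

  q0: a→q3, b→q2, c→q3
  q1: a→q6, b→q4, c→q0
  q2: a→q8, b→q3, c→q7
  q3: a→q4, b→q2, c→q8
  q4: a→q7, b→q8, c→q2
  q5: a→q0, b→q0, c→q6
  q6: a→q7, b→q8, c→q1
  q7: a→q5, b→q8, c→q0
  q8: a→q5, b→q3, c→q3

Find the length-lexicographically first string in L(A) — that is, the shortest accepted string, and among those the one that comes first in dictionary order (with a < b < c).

A breadth-first search from q0 reaches an accepting state first via the path q0 → q3 → q8 → q5 → q6 on input acac.
No string of length < 4 is accepted (BFS exhausts all shorter strings without reaching an accepting state), and acac is the lexicographically least accepting string of length 4.

acac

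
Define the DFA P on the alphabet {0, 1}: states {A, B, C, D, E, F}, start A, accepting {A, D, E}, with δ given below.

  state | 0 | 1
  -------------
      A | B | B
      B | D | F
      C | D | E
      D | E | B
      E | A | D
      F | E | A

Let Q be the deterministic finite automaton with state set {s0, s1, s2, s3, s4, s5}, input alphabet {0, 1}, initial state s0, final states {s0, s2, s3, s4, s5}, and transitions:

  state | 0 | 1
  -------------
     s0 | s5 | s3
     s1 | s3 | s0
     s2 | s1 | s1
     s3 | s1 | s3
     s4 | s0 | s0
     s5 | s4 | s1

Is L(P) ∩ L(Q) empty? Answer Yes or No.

The empty string ε is accepted by both P and Q.
Hence L(P) ∩ L(Q) ≠ ∅.

No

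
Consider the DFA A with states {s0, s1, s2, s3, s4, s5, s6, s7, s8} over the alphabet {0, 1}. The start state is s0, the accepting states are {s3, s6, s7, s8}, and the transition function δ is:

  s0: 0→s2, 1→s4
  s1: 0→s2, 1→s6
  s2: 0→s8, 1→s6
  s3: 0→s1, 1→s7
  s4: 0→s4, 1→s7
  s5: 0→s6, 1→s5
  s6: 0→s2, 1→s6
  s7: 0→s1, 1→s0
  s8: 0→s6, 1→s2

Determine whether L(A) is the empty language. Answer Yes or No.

The string 00 is accepted: the run s0 → s2 → s8 ends in the accepting state s8.
Since at least one string is accepted, L(A) is not empty.

No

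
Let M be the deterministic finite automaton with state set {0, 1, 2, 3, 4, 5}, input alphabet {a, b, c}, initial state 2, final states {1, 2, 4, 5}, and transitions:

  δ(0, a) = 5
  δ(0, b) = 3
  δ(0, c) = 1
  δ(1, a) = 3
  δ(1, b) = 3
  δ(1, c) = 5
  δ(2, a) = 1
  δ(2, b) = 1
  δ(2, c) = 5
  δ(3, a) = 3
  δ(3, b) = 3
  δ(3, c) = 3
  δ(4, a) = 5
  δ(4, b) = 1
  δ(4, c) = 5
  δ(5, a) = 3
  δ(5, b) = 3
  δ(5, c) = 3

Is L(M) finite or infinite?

The useful states (reachable from 2 and able to reach an accepting state) are {1, 2, 5}.
Restricted to these states the transition graph has no cycle, so every accepting path has bounded length and L is finite.

finite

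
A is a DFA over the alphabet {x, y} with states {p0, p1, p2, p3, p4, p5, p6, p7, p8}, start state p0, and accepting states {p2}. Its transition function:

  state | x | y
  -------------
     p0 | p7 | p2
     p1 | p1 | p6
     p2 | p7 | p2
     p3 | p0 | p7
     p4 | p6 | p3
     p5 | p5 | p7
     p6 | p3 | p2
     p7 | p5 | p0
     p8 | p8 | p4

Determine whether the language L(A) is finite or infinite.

infinite

State p2 is reachable from the start and can reach an accepting state, and it lies on the cycle p2 → p2.
Traversing that cycle any number of times yields accepted strings of unbounded length, so the language is infinite.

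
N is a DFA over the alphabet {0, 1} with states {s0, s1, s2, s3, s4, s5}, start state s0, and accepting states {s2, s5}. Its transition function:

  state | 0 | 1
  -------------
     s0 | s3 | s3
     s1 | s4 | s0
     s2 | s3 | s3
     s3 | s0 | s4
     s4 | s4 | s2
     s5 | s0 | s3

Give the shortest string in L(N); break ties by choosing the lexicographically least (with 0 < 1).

011

A breadth-first search from s0 reaches an accepting state first via the path s0 → s3 → s4 → s2 on input 011.
No string of length < 3 is accepted (BFS exhausts all shorter strings without reaching an accepting state), and 011 is the lexicographically least accepting string of length 3.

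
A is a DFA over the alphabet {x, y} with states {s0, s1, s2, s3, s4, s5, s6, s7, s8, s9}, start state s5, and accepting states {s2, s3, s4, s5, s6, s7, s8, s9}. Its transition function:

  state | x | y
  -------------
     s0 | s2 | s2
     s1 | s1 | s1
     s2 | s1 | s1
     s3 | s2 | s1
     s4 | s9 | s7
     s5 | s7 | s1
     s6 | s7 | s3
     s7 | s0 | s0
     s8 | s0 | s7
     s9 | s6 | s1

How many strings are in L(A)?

The useful subgraph on states {s0, s2, s5, s7} is acyclic, so L(A) is finite; the longest accepting path visits 4 useful states, giving maximum string length 3.
Counting accepting paths from s5 by length: 1 of length 0, 1 of length 1, 4 of length 3. Total 6.

6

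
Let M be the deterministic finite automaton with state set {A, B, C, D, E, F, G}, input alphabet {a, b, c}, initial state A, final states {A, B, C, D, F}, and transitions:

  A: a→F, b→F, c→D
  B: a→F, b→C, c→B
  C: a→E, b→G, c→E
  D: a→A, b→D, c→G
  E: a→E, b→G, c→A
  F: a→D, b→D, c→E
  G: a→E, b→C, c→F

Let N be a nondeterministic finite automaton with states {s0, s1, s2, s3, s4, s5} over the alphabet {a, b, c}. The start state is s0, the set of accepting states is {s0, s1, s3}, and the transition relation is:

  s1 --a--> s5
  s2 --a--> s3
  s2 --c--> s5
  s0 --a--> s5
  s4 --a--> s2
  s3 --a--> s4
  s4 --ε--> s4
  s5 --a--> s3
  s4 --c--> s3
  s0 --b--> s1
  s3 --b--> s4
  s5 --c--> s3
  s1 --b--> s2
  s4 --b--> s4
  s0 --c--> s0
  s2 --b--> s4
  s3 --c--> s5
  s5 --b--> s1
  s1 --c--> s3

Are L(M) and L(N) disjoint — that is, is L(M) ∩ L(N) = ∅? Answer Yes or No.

No

The empty string ε is accepted by both M and N.
Hence L(M) ∩ L(N) ≠ ∅.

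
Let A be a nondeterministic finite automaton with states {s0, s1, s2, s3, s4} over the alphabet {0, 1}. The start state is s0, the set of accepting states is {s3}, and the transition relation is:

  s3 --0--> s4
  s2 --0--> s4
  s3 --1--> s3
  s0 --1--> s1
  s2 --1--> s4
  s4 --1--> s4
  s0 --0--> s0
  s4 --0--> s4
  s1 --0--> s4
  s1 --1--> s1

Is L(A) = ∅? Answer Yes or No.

The states reachable from the start state are {s0, s1, s4}.
None of the accepting states {s3} is reachable, so no string is accepted and L(A) = ∅.

Yes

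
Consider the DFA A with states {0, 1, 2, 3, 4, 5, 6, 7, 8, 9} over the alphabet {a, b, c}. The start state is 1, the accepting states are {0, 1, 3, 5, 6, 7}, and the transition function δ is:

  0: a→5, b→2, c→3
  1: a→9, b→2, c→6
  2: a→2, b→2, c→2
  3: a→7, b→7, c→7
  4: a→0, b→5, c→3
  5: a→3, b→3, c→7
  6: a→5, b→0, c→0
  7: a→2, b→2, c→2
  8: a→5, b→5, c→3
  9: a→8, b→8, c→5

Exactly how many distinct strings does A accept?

The useful subgraph on states {0, 1, 3, 5, 6, 7, 8, 9} is acyclic, so L(A) is finite; the longest accepting path visits 6 useful states, giving maximum string length 5.
Counting accepting paths from 1 by length: 1 of length 0, 1 of length 1, 4 of length 2, 16 of length 3, 42 of length 4, 36 of length 5. Total 100.

100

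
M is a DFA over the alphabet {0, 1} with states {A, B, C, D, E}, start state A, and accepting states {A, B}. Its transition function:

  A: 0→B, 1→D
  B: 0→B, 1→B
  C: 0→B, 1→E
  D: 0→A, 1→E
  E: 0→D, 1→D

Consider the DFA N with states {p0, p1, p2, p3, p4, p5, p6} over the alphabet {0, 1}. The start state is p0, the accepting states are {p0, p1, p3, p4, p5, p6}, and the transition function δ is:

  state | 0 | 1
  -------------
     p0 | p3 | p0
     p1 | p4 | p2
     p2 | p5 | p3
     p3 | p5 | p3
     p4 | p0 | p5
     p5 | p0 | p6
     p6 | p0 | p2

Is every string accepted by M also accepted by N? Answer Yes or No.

The string 0011 is in L(M) but not in L(N).
So L(M) ⊄ L(N).

No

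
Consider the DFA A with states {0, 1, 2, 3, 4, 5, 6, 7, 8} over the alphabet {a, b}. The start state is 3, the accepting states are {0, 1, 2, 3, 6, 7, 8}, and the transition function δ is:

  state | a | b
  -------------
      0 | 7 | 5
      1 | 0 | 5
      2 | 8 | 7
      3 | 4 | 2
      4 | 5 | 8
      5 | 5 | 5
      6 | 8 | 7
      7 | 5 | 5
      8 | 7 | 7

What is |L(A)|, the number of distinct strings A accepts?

9

The useful subgraph on states {2, 3, 4, 7, 8} is acyclic, so L(A) is finite; the longest accepting path visits 4 useful states, giving maximum string length 3.
Counting accepting paths from 3 by length: 1 of length 0, 1 of length 1, 3 of length 2, 4 of length 3. Total 9.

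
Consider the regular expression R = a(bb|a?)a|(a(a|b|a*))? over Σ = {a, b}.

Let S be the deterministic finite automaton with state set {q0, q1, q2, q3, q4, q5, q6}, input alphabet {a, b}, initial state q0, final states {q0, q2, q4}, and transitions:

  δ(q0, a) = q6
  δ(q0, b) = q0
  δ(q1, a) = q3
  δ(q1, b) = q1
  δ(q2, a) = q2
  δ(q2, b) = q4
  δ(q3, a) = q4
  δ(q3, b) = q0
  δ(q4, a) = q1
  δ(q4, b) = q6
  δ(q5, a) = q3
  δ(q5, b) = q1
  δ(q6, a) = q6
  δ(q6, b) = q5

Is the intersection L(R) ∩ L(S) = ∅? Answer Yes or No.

No

The empty string ε is accepted by both R and S.
Hence L(R) ∩ L(S) ≠ ∅.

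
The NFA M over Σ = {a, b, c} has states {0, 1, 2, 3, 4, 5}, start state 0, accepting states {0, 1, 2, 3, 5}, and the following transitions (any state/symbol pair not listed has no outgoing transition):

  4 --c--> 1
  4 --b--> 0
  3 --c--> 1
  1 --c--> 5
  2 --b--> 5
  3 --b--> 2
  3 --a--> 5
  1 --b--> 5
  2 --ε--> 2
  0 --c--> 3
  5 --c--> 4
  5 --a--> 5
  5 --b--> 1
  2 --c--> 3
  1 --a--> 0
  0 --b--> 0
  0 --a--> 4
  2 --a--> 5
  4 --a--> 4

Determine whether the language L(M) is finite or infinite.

infinite

State 0 is reachable from the start and can reach an accepting state, and it lies on the cycle 0 → 0.
Traversing that cycle any number of times yields accepted strings of unbounded length, so the language is infinite.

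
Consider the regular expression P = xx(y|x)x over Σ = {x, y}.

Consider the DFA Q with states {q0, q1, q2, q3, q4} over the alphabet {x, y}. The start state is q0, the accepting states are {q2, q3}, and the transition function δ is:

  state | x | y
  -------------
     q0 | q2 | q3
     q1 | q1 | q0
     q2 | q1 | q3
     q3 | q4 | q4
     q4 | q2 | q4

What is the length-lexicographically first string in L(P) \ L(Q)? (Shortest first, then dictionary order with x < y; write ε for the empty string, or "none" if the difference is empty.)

xxxx

The string xxxx is accepted by P but not by Q.
No shorter string lies in the difference, and xxxx is the lexicographically first length-4 string in L(P) \ L(Q).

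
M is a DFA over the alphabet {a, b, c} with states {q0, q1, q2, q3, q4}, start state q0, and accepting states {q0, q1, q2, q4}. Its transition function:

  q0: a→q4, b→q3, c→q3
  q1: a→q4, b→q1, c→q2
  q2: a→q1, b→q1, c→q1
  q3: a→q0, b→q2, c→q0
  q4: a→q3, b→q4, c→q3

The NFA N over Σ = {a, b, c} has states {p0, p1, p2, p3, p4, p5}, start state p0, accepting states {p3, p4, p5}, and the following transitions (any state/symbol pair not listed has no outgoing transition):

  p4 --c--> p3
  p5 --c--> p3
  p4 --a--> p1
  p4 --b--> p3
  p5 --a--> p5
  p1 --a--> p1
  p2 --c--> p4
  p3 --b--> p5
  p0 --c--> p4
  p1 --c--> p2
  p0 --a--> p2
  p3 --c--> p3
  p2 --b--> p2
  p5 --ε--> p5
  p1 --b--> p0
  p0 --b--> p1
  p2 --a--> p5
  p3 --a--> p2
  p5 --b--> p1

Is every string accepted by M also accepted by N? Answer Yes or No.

No

The empty string ε is in L(M) but not in L(N).
So L(M) ⊄ L(N).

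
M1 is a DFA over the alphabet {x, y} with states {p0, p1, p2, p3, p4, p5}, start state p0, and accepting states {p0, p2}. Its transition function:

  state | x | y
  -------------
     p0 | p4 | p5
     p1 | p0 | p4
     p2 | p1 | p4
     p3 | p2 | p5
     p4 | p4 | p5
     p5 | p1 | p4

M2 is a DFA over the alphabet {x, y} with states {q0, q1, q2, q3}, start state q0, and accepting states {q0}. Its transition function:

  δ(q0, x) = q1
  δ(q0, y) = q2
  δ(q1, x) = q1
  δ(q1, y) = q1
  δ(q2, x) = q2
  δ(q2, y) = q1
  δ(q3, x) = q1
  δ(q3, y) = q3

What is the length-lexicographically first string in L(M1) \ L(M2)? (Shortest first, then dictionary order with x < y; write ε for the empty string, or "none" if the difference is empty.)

The string yxx is accepted by M1 but not by M2.
No shorter string lies in the difference, and yxx is the lexicographically first length-3 string in L(M1) \ L(M2).

yxx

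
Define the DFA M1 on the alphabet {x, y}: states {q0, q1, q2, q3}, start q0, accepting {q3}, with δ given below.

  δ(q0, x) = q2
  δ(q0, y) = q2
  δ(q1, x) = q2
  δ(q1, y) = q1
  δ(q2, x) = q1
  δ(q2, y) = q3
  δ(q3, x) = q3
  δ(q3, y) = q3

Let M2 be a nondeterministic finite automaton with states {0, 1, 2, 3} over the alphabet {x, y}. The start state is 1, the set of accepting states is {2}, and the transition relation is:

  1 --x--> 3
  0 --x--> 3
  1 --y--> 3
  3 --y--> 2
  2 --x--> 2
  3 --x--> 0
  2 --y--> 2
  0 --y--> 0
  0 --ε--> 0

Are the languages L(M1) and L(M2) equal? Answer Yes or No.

Exploring the product automaton M1 × M2 from the start pair (q0, 1), following both machines on each input symbol, reaches 4 state pairs: (q0, 1), (q2, 3), (q1, 0), (q3, 2).
M1 accepts in {q3} and M2 accepts in {2}. In every reachable pair the two components are either both accepting — (q3, 2) — or both non-accepting, so no string is accepted by exactly one of the machines: L(M1) \ L(M2) and L(M2) \ L(M1) are both empty.
Hence every string is accepted by M1 iff it is accepted by M2, and the two languages coincide.

Yes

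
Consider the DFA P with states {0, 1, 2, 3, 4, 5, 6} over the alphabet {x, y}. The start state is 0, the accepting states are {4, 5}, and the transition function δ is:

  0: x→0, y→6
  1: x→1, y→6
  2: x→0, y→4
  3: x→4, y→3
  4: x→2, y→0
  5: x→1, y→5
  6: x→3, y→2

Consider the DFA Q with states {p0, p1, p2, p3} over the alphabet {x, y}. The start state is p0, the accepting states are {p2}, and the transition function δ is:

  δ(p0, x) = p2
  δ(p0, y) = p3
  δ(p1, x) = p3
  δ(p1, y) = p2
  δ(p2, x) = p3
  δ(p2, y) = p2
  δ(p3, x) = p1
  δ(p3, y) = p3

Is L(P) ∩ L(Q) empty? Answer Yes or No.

No

The string xyyy is accepted by both P and Q.
Hence L(P) ∩ L(Q) ≠ ∅.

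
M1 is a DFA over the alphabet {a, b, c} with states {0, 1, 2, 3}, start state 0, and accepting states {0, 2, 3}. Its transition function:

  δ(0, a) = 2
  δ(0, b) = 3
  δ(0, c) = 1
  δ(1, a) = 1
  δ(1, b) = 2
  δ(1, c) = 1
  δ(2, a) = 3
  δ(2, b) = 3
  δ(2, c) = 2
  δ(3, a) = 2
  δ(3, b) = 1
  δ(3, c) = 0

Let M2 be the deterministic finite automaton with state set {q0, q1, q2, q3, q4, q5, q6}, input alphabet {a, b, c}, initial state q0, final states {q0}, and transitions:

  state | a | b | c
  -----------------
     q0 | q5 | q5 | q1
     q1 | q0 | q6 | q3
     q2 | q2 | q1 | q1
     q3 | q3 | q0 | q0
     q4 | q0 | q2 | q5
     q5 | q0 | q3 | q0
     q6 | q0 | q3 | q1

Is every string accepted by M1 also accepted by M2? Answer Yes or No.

The string a is in L(M1) but not in L(M2).
So L(M1) ⊄ L(M2).

No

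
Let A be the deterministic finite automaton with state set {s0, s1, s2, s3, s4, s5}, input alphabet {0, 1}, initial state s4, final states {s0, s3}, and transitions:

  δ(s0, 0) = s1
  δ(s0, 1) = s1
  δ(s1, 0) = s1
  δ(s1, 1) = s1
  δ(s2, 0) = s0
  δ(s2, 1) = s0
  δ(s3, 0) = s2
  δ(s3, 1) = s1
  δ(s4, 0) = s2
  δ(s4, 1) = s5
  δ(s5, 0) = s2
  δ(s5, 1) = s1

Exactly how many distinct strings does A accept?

The useful subgraph on states {s0, s2, s4, s5} is acyclic, so L(A) is finite; the longest accepting path visits 4 useful states, giving maximum string length 3.
Counting accepting paths from s4 by length: 2 of length 2, 2 of length 3. Total 4.

4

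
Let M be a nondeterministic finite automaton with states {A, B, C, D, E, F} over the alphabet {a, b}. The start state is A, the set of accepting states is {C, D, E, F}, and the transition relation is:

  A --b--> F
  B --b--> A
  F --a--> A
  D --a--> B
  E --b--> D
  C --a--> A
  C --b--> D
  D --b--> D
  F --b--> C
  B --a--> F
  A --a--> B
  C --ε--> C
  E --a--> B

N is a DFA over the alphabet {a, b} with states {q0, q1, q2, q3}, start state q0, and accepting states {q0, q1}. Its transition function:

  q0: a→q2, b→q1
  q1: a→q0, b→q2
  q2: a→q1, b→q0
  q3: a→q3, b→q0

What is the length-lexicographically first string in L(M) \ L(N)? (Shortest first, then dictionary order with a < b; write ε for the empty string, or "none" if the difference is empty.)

bb

The string bb is accepted by M but not by N.
No shorter string lies in the difference, and bb is the lexicographically first length-2 string in L(M) \ L(N).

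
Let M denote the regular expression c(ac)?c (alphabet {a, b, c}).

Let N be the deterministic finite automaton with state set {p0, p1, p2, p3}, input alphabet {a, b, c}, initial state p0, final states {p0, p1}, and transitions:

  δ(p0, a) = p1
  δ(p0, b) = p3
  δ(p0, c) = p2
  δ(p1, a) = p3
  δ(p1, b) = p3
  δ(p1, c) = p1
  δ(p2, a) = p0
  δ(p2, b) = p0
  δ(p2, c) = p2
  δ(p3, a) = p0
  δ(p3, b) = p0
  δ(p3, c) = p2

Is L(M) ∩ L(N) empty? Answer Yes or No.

Yes

Converting the expression M to a DFA (subset construction, then merging equivalent states) gives the minimal DFA with states {m0, m1, m2, m3, m4, m5}, start state m0, accepting states {m4} and transitions m0: a→m1, b→m1, c→m2; m1: a→m1, b→m1, c→m1; m2: a→m3, b→m1, c→m4; m3: a→m1, b→m1, c→m5; m4: a→m1, b→m1, c→m1; m5: a→m1, b→m1, c→m4.
Exploring the product automaton M × N from the start pair (m0, p0), following both machines on each input symbol, reaches 9 state pairs: (m0, p0), (m1, p1), (m1, p3), (m2, p2), (m1, p0), (m1, p2), (m3, p0), (m4, p2), (m5, p2).
M accepts in {m4} and N accepts in {p0, p1}; no reachable pair has both components accepting, so no string drives both machines to acceptance simultaneously and L(M) ∩ L(N) = ∅.
So no string is accepted by both, and the intersection is empty.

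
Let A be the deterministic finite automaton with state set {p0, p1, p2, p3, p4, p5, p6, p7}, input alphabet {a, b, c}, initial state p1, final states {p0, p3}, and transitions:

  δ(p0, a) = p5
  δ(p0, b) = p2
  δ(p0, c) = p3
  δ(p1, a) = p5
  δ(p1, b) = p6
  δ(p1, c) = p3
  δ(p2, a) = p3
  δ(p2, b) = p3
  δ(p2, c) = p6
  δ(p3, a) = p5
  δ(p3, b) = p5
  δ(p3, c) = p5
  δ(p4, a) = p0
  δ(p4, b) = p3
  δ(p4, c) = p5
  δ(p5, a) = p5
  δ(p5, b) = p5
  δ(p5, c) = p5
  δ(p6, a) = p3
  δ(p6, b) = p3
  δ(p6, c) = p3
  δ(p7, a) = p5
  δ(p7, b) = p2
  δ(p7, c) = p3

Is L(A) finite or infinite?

The useful states (reachable from p1 and able to reach an accepting state) are {p1, p3, p6}.
Restricted to these states the transition graph has no cycle, so every accepting path has bounded length and L is finite.

finite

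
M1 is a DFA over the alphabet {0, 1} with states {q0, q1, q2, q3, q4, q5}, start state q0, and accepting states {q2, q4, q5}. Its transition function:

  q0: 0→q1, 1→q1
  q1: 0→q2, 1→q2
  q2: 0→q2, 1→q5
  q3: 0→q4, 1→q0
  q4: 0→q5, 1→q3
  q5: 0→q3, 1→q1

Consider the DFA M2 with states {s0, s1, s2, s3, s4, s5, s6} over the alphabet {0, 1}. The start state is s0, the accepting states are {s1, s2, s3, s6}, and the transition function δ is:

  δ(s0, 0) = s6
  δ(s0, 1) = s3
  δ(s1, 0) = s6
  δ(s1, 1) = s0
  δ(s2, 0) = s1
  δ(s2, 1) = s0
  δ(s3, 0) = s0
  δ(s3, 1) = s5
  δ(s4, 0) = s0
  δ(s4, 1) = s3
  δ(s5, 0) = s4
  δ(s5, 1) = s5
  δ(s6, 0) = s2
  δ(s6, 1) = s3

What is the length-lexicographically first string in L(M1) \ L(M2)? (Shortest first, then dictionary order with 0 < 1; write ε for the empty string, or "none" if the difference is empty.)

10

The string 10 is accepted by M1 but not by M2.
No shorter string lies in the difference, and 10 is the lexicographically first length-2 string in L(M1) \ L(M2).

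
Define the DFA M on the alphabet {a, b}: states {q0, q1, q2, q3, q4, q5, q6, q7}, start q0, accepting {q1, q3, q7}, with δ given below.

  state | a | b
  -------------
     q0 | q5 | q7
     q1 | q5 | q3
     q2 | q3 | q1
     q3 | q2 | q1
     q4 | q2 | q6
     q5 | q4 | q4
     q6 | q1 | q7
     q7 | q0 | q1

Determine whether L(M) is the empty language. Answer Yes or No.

The string b is accepted: the run q0 → q7 ends in the accepting state q7.
Since at least one string is accepted, L(M) is not empty.

No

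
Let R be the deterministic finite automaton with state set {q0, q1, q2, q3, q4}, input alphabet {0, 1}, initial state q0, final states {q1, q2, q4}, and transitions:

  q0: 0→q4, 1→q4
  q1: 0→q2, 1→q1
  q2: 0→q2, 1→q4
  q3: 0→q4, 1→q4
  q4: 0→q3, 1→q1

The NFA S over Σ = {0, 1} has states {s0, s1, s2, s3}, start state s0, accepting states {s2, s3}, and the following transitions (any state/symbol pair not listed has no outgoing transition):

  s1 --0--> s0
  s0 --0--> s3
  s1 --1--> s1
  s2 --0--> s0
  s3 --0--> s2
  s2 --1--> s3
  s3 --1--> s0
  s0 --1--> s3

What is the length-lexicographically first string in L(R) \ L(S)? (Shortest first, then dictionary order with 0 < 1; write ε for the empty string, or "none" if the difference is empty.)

The string 01 is accepted by R but not by S.
No shorter string lies in the difference, and 01 is the lexicographically first length-2 string in L(R) \ L(S).

01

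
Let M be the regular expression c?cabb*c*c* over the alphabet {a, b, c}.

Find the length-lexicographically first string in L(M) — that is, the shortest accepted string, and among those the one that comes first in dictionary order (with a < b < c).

By inspection of the expression, no string of length less than 3 matches, and cab is the lexicographically first match of length 3.

cab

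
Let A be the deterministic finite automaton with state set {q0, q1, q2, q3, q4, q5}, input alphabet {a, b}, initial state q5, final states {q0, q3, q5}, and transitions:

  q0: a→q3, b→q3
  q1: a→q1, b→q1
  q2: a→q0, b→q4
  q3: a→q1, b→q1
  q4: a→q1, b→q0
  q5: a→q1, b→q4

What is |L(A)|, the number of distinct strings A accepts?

The useful subgraph on states {q0, q3, q4, q5} is acyclic, so L(A) is finite; the longest accepting path visits 4 useful states, giving maximum string length 3.
Counting accepting paths from q5 by length: 1 of length 0, 1 of length 2, 2 of length 3. Total 4.

4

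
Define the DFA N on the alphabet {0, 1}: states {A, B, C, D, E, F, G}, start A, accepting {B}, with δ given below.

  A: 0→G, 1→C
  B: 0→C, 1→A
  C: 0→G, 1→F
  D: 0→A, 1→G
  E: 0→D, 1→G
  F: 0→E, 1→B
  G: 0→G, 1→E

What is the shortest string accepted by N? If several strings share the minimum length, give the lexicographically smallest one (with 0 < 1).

111

A breadth-first search from A reaches an accepting state first via the path A → C → F → B on input 111.
No string of length < 3 is accepted (BFS exhausts all shorter strings without reaching an accepting state), and 111 is the lexicographically least accepting string of length 3.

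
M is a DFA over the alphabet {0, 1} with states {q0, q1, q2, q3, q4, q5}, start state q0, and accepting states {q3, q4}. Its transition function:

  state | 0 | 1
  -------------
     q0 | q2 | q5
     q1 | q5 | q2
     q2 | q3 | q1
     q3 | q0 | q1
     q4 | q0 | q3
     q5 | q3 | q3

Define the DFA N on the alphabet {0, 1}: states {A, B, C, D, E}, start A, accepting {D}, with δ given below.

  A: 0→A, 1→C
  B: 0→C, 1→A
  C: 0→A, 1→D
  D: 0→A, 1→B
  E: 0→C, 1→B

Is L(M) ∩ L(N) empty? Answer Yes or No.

No

The string 11 is accepted by both M and N.
Hence L(M) ∩ L(N) ≠ ∅.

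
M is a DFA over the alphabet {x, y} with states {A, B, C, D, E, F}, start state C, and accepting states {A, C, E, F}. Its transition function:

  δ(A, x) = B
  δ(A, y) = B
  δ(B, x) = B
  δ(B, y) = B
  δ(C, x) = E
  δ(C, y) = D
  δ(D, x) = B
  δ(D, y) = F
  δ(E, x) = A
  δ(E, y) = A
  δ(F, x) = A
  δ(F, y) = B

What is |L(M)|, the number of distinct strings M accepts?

6

The useful subgraph on states {A, C, D, E, F} is acyclic, so L(M) is finite; the longest accepting path visits 4 useful states, giving maximum string length 3.
Counting accepting paths from C by length: 1 of length 0, 1 of length 1, 3 of length 2, 1 of length 3. Total 6.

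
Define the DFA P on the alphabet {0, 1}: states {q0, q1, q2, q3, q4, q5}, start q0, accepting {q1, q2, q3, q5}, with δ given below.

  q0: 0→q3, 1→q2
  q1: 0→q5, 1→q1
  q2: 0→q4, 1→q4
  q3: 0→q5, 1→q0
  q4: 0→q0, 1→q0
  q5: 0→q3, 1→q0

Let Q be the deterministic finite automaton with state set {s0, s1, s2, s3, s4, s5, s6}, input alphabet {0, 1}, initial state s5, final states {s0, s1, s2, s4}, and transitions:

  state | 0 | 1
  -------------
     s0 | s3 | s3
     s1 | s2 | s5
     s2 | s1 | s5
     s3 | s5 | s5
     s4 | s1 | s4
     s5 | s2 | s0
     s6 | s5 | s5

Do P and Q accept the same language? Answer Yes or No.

Exploring the product automaton P × Q from the start pair (q0, s5), following both machines on each input symbol, reaches 5 state pairs: (q0, s5), (q3, s2), (q2, s0), (q5, s1), (q4, s3).
P accepts in {q1, q2, q3, q5} and Q accepts in {s0, s1, s2, s4}. In every reachable pair the two components are either both accepting — (q3, s2), (q2, s0), (q5, s1) — or both non-accepting, so no string is accepted by exactly one of the machines: L(P) \ L(Q) and L(Q) \ L(P) are both empty.
Hence every string is accepted by P iff it is accepted by Q, and the two languages coincide.

Yes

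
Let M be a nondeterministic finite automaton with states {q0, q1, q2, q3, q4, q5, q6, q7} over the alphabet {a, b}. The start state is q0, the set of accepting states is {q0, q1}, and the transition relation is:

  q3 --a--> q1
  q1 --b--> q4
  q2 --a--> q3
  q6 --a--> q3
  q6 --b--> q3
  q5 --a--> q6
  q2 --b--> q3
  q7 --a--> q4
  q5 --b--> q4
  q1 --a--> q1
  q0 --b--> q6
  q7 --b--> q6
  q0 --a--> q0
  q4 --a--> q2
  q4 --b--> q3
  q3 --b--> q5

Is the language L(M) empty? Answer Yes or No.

The empty string ε is accepted: the run q0 ends in the accepting state q0.
Since at least one string is accepted, L(M) is not empty.

No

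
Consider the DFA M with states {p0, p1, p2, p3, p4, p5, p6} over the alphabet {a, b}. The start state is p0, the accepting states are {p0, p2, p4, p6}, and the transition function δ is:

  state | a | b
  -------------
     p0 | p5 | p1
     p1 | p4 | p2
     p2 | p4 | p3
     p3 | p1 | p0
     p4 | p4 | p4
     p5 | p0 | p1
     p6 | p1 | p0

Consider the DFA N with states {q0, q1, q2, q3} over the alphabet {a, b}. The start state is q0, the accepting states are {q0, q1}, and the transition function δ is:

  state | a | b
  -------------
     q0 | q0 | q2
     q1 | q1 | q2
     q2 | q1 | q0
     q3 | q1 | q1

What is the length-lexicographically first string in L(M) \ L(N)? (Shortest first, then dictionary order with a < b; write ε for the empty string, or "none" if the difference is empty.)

The string bab is accepted by M but not by N.
No shorter string lies in the difference, and bab is the lexicographically first length-3 string in L(M) \ L(N).

bab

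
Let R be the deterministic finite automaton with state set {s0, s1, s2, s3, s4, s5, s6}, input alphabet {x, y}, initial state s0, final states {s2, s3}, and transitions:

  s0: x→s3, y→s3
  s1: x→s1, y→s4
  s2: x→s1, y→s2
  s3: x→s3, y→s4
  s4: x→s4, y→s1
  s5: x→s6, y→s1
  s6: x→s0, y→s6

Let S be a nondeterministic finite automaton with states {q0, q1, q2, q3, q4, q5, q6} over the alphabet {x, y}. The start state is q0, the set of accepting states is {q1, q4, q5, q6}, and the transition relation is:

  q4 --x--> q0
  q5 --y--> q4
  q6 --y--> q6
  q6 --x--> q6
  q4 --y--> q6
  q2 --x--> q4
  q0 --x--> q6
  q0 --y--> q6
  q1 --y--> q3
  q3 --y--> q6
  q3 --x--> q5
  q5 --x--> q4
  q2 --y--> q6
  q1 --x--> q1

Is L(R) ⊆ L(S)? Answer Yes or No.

Exploring the product automaton R × S from the start pair (s0, q0), following both machines on each input symbol, reaches 4 state pairs: (s0, q0), (s3, q6), (s4, q6), (s1, q6).
R accepts in {s2, s3} and S accepts in {q1, q4, q5, q6}. The reachable pairs whose R-component is accepting are (s3, q6); in each of them the S-component is accepting too, so the product for L(R) \ L(S) (R-component accepting, S-component rejecting) has no reachable accepting pair and the difference is empty.
Hence every string in L(R) is also in L(S).

Yes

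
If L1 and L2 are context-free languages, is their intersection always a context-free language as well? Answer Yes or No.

No

{aⁿbⁿcᵐ : m,n≥0} and {aᵐbⁿcⁿ : m,n≥0} are both context-free, but their intersection {aⁿbⁿcⁿ : n≥0} is not (pumping lemma).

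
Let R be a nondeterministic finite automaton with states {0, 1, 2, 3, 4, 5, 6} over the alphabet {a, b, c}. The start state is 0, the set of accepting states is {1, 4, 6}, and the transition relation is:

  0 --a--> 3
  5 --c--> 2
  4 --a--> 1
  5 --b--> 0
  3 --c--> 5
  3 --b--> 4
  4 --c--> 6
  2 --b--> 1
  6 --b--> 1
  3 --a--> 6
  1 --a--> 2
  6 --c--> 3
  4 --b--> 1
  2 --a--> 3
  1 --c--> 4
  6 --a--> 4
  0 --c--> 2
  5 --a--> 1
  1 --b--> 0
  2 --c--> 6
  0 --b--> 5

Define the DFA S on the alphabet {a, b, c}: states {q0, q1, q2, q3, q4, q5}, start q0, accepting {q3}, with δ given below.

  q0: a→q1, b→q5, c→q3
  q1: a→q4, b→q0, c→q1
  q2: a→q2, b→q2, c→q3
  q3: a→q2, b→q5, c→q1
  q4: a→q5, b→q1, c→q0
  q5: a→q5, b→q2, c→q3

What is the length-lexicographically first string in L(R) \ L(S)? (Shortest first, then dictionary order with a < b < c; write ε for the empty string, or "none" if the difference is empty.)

The string aa is accepted by R but not by S.
No shorter string lies in the difference, and aa is the lexicographically first length-2 string in L(R) \ L(S).

aa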